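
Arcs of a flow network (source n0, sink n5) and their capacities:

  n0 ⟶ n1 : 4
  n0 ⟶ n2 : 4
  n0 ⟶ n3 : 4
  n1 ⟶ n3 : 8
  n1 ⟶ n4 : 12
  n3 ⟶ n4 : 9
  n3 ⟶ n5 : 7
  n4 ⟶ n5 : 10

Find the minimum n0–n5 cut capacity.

Augment n0→n3→n5: bottleneck 4, flow now 4.
Augment n0→n1→n3→n5: bottleneck 3, flow now 7.
Augment n0→n1→n4→n5: bottleneck 1, flow now 8.
No augmenting path remains; maximum flow = 8.
By max-flow min-cut, the minimum cut capacity equals the max flow.
In the residual graph, reachable from n0: {n0, n2}.
Min-cut edges: n0→n1 (4), n0→n3 (4); capacity 4 + 4 = 8.

8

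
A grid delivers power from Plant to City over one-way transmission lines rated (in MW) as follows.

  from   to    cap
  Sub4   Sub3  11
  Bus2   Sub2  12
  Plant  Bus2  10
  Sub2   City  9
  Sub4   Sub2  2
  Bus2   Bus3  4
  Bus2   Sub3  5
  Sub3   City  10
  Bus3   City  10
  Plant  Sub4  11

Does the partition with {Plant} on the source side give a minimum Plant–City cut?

Given cut capacity: 10 + 11 = 21.
Augment Plant→Bus2→Bus3→City: bottleneck 4, flow now 4.
Augment Plant→Bus2→Sub3→City: bottleneck 5, flow now 9.
Augment Plant→Bus2→Sub2→City: bottleneck 1, flow now 10.
Augment Plant→Sub4→Sub3→City: bottleneck 5, flow now 15.
Augment Plant→Sub4→Sub2→City: bottleneck 2, flow now 17.
Augment Plant→Sub4→Sub3→Bus2→Sub2→City: bottleneck 4, flow now 21. (uses reverse residual edge)
No augmenting path remains; maximum flow = 21.
Cut capacity 21 equals the max flow, so it is a minimum cut.

Yes — it is a minimum cut (capacity 21).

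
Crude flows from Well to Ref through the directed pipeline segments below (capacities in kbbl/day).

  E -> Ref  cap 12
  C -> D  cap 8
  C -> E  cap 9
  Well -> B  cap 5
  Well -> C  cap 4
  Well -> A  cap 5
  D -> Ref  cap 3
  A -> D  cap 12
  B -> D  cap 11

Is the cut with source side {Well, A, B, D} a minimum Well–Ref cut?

Given cut capacity: 4 + 3 = 7.
Augment Well→A→D→Ref: bottleneck 3, flow now 3.
Augment Well→C→E→Ref: bottleneck 4, flow now 7.
No augmenting path remains; maximum flow = 7.
Cut capacity 7 equals the max flow, so it is a minimum cut.

Yes — it is a minimum cut (capacity 7).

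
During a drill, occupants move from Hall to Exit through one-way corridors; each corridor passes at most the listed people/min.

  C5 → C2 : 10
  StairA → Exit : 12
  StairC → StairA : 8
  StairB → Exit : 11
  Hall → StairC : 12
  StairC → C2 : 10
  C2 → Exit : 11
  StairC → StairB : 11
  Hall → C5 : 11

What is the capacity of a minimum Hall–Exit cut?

Augment Hall→StairC→StairA→Exit: bottleneck 8, flow now 8.
Augment Hall→StairC→StairB→Exit: bottleneck 4, flow now 12.
Augment Hall→C5→C2→Exit: bottleneck 10, flow now 22.
No augmenting path remains; maximum flow = 22.
By max-flow min-cut, the minimum cut capacity equals the max flow.
In the residual graph, reachable from Hall: {Hall, C5}.
Min-cut edges: Hall→StairC (12), C5→C2 (10); capacity 12 + 10 = 22.

22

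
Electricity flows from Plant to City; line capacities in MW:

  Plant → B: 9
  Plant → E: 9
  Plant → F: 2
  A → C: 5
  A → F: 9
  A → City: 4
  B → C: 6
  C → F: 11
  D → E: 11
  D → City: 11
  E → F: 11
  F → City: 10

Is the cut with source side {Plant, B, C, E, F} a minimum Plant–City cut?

Yes — it is a minimum cut (capacity 10).

Given cut capacity: 10 = 10.
Augment Plant→F→City: bottleneck 2, flow now 2.
Augment Plant→E→F→City: bottleneck 8, flow now 10.
No augmenting path remains; maximum flow = 10.
Cut capacity 10 equals the max flow, so it is a minimum cut.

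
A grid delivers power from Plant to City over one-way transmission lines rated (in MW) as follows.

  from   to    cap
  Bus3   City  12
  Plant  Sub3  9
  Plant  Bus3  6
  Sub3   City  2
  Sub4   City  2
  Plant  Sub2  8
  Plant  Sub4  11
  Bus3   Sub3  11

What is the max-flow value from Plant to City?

10

Augment Plant→Bus3→City: bottleneck 6, flow now 6.
Augment Plant→Sub4→City: bottleneck 2, flow now 8.
Augment Plant→Sub3→City: bottleneck 2, flow now 10.
No augmenting path remains; maximum flow = 10.
In the residual graph, reachable from Plant: {Plant, Sub4, Sub3, Sub2}.
Min-cut edges: Plant→Bus3 (6), Sub4→City (2), Sub3→City (2); capacity 6 + 2 + 2 = 10.
This cut is saturated, so no flow can exceed 10.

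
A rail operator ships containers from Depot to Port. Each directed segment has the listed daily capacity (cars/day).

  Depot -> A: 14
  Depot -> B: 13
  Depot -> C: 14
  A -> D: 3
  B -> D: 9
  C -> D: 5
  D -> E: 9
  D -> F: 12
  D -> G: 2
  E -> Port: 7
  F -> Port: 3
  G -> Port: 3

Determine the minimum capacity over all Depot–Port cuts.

Augment Depot→A→D→E→Port: bottleneck 3, flow now 3.
Augment Depot→B→D→E→Port: bottleneck 4, flow now 7.
Augment Depot→B→D→F→Port: bottleneck 3, flow now 10.
Augment Depot→B→D→G→Port: bottleneck 2, flow now 12.
No augmenting path remains; maximum flow = 12.
By max-flow min-cut, the minimum cut capacity equals the max flow.
In the residual graph, reachable from Depot: {Depot, A, B, C, D, E, F}.
Min-cut edges: D→G (2), E→Port (7), F→Port (3); capacity 2 + 7 + 3 = 12.

12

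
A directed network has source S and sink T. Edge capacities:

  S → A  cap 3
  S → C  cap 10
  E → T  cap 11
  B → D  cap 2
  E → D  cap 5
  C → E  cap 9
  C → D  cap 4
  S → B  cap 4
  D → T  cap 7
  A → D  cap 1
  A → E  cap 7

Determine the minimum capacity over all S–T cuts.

15

Augment S→A→D→T: bottleneck 1, flow now 1.
Augment S→A→E→T: bottleneck 2, flow now 3.
Augment S→B→D→T: bottleneck 2, flow now 5.
Augment S→C→D→T: bottleneck 4, flow now 9.
Augment S→C→E→T: bottleneck 6, flow now 15.
No augmenting path remains; maximum flow = 15.
By max-flow min-cut, the minimum cut capacity equals the max flow.
In the residual graph, reachable from S: {S, B}.
Min-cut edges: S→A (3), S→C (10), B→D (2); capacity 3 + 10 + 2 = 15.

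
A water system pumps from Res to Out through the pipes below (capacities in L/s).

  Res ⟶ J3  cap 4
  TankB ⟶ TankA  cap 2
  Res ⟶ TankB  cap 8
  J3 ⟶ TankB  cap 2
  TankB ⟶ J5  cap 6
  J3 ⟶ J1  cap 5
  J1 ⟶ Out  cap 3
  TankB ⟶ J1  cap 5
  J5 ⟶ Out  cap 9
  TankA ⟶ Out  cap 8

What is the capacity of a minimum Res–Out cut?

Augment Res→TankB→TankA→Out: bottleneck 2, flow now 2.
Augment Res→TankB→J5→Out: bottleneck 6, flow now 8.
Augment Res→J3→J1→Out: bottleneck 3, flow now 11.
No augmenting path remains; maximum flow = 11.
By max-flow min-cut, the minimum cut capacity equals the max flow.
In the residual graph, reachable from Res: {Res, TankB, J3, J1}.
Min-cut edges: TankB→TankA (2), TankB→J5 (6), J1→Out (3); capacity 2 + 6 + 3 = 11.

11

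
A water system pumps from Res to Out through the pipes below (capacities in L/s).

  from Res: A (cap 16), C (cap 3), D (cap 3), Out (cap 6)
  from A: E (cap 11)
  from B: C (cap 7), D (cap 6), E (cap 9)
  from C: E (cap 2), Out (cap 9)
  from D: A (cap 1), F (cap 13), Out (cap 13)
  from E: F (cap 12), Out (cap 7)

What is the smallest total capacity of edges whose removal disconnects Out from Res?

19

Augment Res→Out: bottleneck 6, flow now 6.
Augment Res→C→Out: bottleneck 3, flow now 9.
Augment Res→D→Out: bottleneck 3, flow now 12.
Augment Res→A→E→Out: bottleneck 7, flow now 19.
No augmenting path remains; maximum flow = 19.
By max-flow min-cut, the minimum cut capacity equals the max flow.
In the residual graph, reachable from Res: {Res, A, E, F}.
Min-cut edges: Res→C (3), Res→D (3), Res→Out (6), E→Out (7); capacity 3 + 3 + 6 + 7 = 19.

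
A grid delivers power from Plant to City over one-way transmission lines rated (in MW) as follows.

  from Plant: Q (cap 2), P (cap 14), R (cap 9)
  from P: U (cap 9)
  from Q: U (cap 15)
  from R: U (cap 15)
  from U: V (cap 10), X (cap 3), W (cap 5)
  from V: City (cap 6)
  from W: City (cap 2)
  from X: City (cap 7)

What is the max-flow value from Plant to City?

11

Augment Plant→P→U→V→City: bottleneck 6, flow now 6.
Augment Plant→P→U→W→City: bottleneck 2, flow now 8.
Augment Plant→P→U→X→City: bottleneck 1, flow now 9.
Augment Plant→Q→U→X→City: bottleneck 2, flow now 11.
No augmenting path remains; maximum flow = 11.
In the residual graph, reachable from Plant: {Plant, P, Q, R, U, V, W}.
Min-cut edges: U→X (3), V→City (6), W→City (2); capacity 3 + 6 + 2 = 11.
This cut is saturated, so no flow can exceed 11.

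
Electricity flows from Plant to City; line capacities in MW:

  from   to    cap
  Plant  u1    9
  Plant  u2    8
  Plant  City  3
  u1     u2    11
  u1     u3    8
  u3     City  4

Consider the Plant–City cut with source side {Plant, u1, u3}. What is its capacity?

Edges leaving {Plant, u1, u3}: Plant→u2 (8), Plant→City (3), u1→u2 (11), u3→City (4).
Cut capacity = 8 + 3 + 11 + 4 = 26.

26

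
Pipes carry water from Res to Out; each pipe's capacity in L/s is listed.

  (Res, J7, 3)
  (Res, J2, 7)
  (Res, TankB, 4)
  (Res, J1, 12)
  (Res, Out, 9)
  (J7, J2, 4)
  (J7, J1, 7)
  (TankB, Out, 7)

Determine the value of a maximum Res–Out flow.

13

Augment Res→Out: bottleneck 9, flow now 9.
Augment Res→TankB→Out: bottleneck 4, flow now 13.
No augmenting path remains; maximum flow = 13.
In the residual graph, reachable from Res: {Res, J7, J2, J1}.
Min-cut edges: Res→TankB (4), Res→Out (9); capacity 4 + 9 = 13.
This cut is saturated, so no flow can exceed 13.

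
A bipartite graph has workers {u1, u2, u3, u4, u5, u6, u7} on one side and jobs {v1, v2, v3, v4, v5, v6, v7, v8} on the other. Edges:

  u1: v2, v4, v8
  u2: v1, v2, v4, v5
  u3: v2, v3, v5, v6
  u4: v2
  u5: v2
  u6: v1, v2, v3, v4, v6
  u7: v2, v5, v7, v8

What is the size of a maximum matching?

Unit-capacity flow: source→left, listed edges, right→sink; max matching = max flow.
Augmenting path u1→v2 (+1); matched 1.
Augmenting path u2→v1 (+1); matched 2.
Augmenting path u3→v3 (+1); matched 3.
Augmenting path u6→v4 (+1); matched 4.
Augmenting path u7→v5 (+1); matched 5.
Augmenting path u4→v2→u1→v8 (+1); matched 6.
No augmenting path remains; maximum matching = 6.
König certificate: {u1, u2, u3, u6, u7, v2} is a vertex cover of size 6 (every listed pair touches it), so no matching can be larger.

6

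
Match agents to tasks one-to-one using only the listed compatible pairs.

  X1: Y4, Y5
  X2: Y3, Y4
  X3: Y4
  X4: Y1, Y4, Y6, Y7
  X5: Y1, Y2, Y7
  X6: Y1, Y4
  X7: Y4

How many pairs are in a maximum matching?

6

Unit-capacity flow: source→left, listed edges, right→sink; max matching = max flow.
Augmenting path X1→Y4 (+1); matched 1.
Augmenting path X2→Y3 (+1); matched 2.
Augmenting path X4→Y1 (+1); matched 3.
Augmenting path X5→Y2 (+1); matched 4.
Augmenting path X3→Y4→X1→Y5 (+1); matched 5.
Augmenting path X6→Y1→X4→Y6 (+1); matched 6.
No augmenting path remains; maximum matching = 6.
König certificate: {X1, X2, X4, X5, X6, Y4} is a vertex cover of size 6 (every listed pair touches it), so no matching can be larger.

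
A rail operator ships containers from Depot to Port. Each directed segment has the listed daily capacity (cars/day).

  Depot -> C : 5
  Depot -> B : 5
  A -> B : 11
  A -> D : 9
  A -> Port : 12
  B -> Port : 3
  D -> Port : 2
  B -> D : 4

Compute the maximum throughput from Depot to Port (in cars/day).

Augment Depot→B→Port: bottleneck 3, flow now 3.
Augment Depot→B→D→Port: bottleneck 2, flow now 5.
No augmenting path remains; maximum flow = 5.
In the residual graph, reachable from Depot: {Depot, C}.
Min-cut edges: Depot→B (5); capacity 5 = 5.
This cut is saturated, so no flow can exceed 5.

5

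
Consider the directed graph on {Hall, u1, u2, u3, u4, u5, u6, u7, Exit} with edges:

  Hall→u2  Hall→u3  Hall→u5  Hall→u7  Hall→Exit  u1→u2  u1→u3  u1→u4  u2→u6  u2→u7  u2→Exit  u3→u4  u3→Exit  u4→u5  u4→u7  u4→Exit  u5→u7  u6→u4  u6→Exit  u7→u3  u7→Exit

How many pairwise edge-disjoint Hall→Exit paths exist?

5

Assign every edge capacity 1; by Menger, the answer equals the max flow.
Path Hall→Exit (+1); total 1.
Path Hall→u2→Exit (+1); total 2.
Path Hall→u3→Exit (+1); total 3.
Path Hall→u7→Exit (+1); total 4.
Path Hall→u5→u7→u3→u4→Exit (+1); total 5.
No residual Hall→Exit path; max flow = 5.
Certifying cut of size 5: {Hall→Exit, Hall→u2, Hall→u3, Hall→u5, Hall→u7}.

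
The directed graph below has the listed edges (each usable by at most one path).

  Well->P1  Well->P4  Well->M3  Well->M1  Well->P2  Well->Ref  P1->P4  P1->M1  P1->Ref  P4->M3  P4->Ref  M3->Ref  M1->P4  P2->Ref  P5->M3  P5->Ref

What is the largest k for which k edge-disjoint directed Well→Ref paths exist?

Assign every edge capacity 1; by Menger, the answer equals the max flow.
Path Well→Ref (+1); total 1.
Path Well→P1→Ref (+1); total 2.
Path Well→P4→Ref (+1); total 3.
Path Well→M3→Ref (+1); total 4.
Path Well→P2→Ref (+1); total 5.
No residual Well→Ref path; max flow = 5.
Certifying cut of size 5: {M3→Ref, P4→Ref, Well→P1, Well→P2, Well→Ref}.

5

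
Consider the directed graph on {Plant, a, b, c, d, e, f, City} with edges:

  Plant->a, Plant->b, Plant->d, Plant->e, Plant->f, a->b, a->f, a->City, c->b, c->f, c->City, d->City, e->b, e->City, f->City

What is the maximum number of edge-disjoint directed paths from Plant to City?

Assign every edge capacity 1; by Menger, the answer equals the max flow.
Path Plant→a→City (+1); total 1.
Path Plant→d→City (+1); total 2.
Path Plant→e→City (+1); total 3.
Path Plant→f→City (+1); total 4.
No residual Plant→City path; max flow = 4.
Certifying cut of size 4: {Plant→a, Plant→d, Plant→e, Plant→f}.

4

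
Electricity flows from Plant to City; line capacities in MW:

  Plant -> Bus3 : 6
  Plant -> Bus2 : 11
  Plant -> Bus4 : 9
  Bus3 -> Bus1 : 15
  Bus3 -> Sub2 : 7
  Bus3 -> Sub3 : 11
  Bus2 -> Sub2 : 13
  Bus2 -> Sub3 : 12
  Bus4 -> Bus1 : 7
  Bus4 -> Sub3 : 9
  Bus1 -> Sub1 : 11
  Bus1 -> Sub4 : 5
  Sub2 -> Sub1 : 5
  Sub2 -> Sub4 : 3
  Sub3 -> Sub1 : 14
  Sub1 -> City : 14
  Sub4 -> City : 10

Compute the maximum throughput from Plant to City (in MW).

22

Augment Plant→Bus3→Bus1→Sub1→City: bottleneck 6, flow now 6.
Augment Plant→Bus2→Sub2→Sub1→City: bottleneck 5, flow now 11.
Augment Plant→Bus2→Sub2→Sub4→City: bottleneck 3, flow now 14.
Augment Plant→Bus2→Sub3→Sub1→City: bottleneck 3, flow now 17.
Augment Plant→Bus4→Bus1→Sub4→City: bottleneck 5, flow now 22.
No augmenting path remains; maximum flow = 22.
In the residual graph, reachable from Plant: {Plant, Bus3, Bus2, Bus4, Bus1, Sub2, Sub3, Sub1}.
Min-cut edges: Bus1→Sub4 (5), Sub2→Sub4 (3), Sub1→City (14); capacity 5 + 3 + 14 = 22.
This cut is saturated, so no flow can exceed 22.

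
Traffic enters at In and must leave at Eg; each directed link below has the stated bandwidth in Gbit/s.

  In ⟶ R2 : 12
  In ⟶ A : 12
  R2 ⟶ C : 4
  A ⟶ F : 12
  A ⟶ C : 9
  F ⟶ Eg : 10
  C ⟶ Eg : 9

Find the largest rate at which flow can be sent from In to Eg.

16

Augment In→R2→C→Eg: bottleneck 4, flow now 4.
Augment In→A→F→Eg: bottleneck 10, flow now 14.
Augment In→A→C→Eg: bottleneck 2, flow now 16.
No augmenting path remains; maximum flow = 16.
In the residual graph, reachable from In: {In, R2}.
Min-cut edges: In→A (12), R2→C (4); capacity 12 + 4 = 16.
This cut is saturated, so no flow can exceed 16.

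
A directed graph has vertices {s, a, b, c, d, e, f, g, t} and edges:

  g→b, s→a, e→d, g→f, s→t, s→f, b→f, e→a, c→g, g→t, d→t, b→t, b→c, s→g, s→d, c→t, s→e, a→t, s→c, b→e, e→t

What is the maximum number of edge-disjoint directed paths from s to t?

Assign every edge capacity 1; by Menger, the answer equals the max flow.
Path s→t (+1); total 1.
Path s→a→t (+1); total 2.
Path s→c→t (+1); total 3.
Path s→d→t (+1); total 4.
Path s→e→t (+1); total 5.
Path s→g→t (+1); total 6.
No residual s→t path; max flow = 6.
Certifying cut of size 6: {s→a, s→c, s→d, s→e, s→g, s→t}.

6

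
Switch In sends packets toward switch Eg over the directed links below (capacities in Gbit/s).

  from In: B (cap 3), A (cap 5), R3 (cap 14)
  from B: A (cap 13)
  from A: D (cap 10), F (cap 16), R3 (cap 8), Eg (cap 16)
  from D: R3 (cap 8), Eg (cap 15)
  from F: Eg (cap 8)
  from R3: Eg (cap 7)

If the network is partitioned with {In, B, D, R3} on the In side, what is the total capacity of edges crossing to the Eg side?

Edges leaving {In, B, D, R3}: In→A (5), B→A (13), D→Eg (15), R3→Eg (7).
Cut capacity = 5 + 13 + 15 + 7 = 40.

40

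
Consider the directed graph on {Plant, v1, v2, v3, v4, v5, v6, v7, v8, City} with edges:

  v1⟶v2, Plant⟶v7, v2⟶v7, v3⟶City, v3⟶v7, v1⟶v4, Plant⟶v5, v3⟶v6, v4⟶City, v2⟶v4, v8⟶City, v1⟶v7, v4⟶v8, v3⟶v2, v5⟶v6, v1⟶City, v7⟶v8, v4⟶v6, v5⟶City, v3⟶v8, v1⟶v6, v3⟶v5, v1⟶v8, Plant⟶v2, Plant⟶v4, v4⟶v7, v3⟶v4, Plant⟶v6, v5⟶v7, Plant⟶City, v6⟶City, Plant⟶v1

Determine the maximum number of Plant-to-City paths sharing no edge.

6

Assign every edge capacity 1; by Menger, the answer equals the max flow.
Path Plant→City (+1); total 1.
Path Plant→v1→City (+1); total 2.
Path Plant→v4→City (+1); total 3.
Path Plant→v5→City (+1); total 4.
Path Plant→v6→City (+1); total 5.
Path Plant→v7→v8→City (+1); total 6.
No residual Plant→City path; max flow = 6.
Certifying cut of size 6: {Plant→City, Plant→v1, Plant→v5, v4→City, v6→City, v8→City}.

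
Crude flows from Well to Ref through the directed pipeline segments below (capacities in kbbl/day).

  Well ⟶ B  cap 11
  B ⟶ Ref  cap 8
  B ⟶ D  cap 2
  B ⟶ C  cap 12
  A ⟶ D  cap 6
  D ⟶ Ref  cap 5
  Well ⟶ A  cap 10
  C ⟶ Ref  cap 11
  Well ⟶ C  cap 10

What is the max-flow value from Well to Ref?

Augment Well→B→Ref: bottleneck 8, flow now 8.
Augment Well→C→Ref: bottleneck 10, flow now 18.
Augment Well→A→D→Ref: bottleneck 5, flow now 23.
Augment Well→B→C→Ref: bottleneck 1, flow now 24.
No augmenting path remains; maximum flow = 24.
In the residual graph, reachable from Well: {Well, A, B, C, D}.
Min-cut edges: B→Ref (8), C→Ref (11), D→Ref (5); capacity 8 + 11 + 5 = 24.
This cut is saturated, so no flow can exceed 24.

24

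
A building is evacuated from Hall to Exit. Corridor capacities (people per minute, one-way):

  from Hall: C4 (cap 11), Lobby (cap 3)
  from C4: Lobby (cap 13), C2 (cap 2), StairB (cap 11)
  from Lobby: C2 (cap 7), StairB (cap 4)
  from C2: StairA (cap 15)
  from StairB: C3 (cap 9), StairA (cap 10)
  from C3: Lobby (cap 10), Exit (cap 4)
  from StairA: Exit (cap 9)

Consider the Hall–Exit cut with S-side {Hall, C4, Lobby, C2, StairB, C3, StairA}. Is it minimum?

Given cut capacity: 4 + 9 = 13.
Augment Hall→C4→C2→StairA→Exit: bottleneck 2, flow now 2.
Augment Hall→C4→StairB→C3→Exit: bottleneck 4, flow now 6.
Augment Hall→C4→StairB→StairA→Exit: bottleneck 5, flow now 11.
Augment Hall→Lobby→C2→StairA→Exit: bottleneck 2, flow now 13.
No augmenting path remains; maximum flow = 13.
Cut capacity 13 equals the max flow, so it is a minimum cut.

Yes — it is a minimum cut (capacity 13).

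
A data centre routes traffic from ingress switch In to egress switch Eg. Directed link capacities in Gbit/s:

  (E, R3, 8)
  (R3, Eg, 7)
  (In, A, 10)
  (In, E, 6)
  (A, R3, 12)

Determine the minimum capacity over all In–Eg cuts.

7

Augment In→E→R3→Eg: bottleneck 6, flow now 6.
Augment In→A→R3→Eg: bottleneck 1, flow now 7.
No augmenting path remains; maximum flow = 7.
By max-flow min-cut, the minimum cut capacity equals the max flow.
In the residual graph, reachable from In: {In, E, A, R3}.
Min-cut edges: R3→Eg (7); capacity 7 = 7.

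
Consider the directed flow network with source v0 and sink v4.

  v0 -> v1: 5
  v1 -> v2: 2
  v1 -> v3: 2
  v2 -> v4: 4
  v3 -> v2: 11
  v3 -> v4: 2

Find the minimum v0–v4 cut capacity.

4

Augment v0→v1→v2→v4: bottleneck 2, flow now 2.
Augment v0→v1→v3→v4: bottleneck 2, flow now 4.
No augmenting path remains; maximum flow = 4.
By max-flow min-cut, the minimum cut capacity equals the max flow.
In the residual graph, reachable from v0: {v0, v1}.
Min-cut edges: v1→v2 (2), v1→v3 (2); capacity 2 + 2 = 4.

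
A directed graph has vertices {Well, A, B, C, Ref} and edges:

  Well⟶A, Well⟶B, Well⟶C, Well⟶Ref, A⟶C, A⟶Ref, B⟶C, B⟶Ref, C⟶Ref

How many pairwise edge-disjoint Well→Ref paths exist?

4

Assign every edge capacity 1; by Menger, the answer equals the max flow.
Path Well→Ref (+1); total 1.
Path Well→A→Ref (+1); total 2.
Path Well→B→Ref (+1); total 3.
Path Well→C→Ref (+1); total 4.
No residual Well→Ref path; max flow = 4.
Certifying cut of size 4: {Well→A, Well→B, Well→C, Well→Ref}.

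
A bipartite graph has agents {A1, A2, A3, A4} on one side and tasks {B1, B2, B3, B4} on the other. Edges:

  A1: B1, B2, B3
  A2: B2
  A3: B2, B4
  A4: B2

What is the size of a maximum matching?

3

Unit-capacity flow: source→left, listed edges, right→sink; max matching = max flow.
Augmenting path A1→B1 (+1); matched 1.
Augmenting path A2→B2 (+1); matched 2.
Augmenting path A3→B4 (+1); matched 3.
No augmenting path remains; maximum matching = 3.
König certificate: {A1, A3, B2} is a vertex cover of size 3 (every listed pair touches it), so no matching can be larger.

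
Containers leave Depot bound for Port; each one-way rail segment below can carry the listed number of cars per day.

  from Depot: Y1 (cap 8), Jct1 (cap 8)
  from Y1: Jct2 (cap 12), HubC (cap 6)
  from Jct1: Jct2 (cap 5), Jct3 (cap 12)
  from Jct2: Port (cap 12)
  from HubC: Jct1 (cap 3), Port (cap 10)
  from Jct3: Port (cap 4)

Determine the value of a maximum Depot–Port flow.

16

Augment Depot→Y1→Jct2→Port: bottleneck 8, flow now 8.
Augment Depot→Jct1→Jct2→Port: bottleneck 4, flow now 12.
Augment Depot→Jct1→Jct3→Port: bottleneck 4, flow now 16.
No augmenting path remains; maximum flow = 16.
In the residual graph, reachable from Depot: {Depot}.
Min-cut edges: Depot→Y1 (8), Depot→Jct1 (8); capacity 8 + 8 = 16.
This cut is saturated, so no flow can exceed 16.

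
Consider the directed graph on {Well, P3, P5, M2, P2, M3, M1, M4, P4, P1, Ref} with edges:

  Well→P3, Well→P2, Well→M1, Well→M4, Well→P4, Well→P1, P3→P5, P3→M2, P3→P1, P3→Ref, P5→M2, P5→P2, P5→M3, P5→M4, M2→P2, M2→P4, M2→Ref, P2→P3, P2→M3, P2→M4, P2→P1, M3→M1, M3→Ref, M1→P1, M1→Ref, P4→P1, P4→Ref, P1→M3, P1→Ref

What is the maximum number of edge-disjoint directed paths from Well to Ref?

5

Assign every edge capacity 1; by Menger, the answer equals the max flow.
Path Well→P3→Ref (+1); total 1.
Path Well→M1→Ref (+1); total 2.
Path Well→P4→Ref (+1); total 3.
Path Well→P1→Ref (+1); total 4.
Path Well→P2→M3→Ref (+1); total 5.
No residual Well→Ref path; max flow = 5.
Certifying cut of size 5: {Well→M1, Well→P1, Well→P2, Well→P3, Well→P4}.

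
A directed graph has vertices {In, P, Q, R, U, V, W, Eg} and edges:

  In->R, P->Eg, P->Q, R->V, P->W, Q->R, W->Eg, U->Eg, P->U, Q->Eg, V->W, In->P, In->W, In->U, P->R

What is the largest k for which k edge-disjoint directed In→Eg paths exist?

3

Assign every edge capacity 1; by Menger, the answer equals the max flow.
Path In→P→Eg (+1); total 1.
Path In→U→Eg (+1); total 2.
Path In→W→Eg (+1); total 3.
No residual In→Eg path; max flow = 3.
Certifying cut of size 3: {In→P, In→U, W→Eg}.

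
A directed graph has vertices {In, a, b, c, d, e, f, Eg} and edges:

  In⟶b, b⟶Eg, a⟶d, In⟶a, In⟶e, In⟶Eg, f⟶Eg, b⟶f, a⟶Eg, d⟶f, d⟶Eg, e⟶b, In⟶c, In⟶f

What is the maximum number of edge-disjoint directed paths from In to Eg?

Assign every edge capacity 1; by Menger, the answer equals the max flow.
Path In→Eg (+1); total 1.
Path In→a→Eg (+1); total 2.
Path In→b→Eg (+1); total 3.
Path In→f→Eg (+1); total 4.
No residual In→Eg path; max flow = 4.
Certifying cut of size 4: {In→Eg, In→a, b→Eg, f→Eg}.

4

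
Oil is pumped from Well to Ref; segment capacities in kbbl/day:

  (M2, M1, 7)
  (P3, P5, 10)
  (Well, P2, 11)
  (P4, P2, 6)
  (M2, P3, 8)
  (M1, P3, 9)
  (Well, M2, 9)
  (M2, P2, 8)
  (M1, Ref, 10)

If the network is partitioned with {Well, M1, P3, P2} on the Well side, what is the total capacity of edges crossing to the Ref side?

Edges leaving {Well, M1, P3, P2}: Well→M2 (9), M1→Ref (10), P3→P5 (10).
Cut capacity = 9 + 10 + 10 = 29.

29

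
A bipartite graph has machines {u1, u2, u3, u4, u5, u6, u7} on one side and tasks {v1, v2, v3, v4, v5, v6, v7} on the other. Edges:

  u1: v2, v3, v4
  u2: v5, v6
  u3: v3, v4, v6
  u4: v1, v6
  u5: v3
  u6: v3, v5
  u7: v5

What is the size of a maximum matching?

Unit-capacity flow: source→left, listed edges, right→sink; max matching = max flow.
Augmenting path u1→v2 (+1); matched 1.
Augmenting path u2→v5 (+1); matched 2.
Augmenting path u3→v3 (+1); matched 3.
Augmenting path u4→v1 (+1); matched 4.
Augmenting path u5→v3→u3→v4 (+1); matched 5.
Augmenting path u6→v5→u2→v6 (+1); matched 6.
No augmenting path remains; maximum matching = 6.
König certificate: {u1, u2, u3, u4, v3, v5} is a vertex cover of size 6 (every listed pair touches it), so no matching can be larger.

6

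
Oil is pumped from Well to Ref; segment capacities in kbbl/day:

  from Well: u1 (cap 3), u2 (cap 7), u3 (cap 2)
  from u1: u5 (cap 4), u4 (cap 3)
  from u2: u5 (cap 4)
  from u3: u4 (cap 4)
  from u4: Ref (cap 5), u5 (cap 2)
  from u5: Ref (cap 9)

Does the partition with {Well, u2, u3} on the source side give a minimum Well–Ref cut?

Given cut capacity: 3 + 4 + 4 = 11.
Augment Well→u1→u4→Ref: bottleneck 3, flow now 3.
Augment Well→u2→u5→Ref: bottleneck 4, flow now 7.
Augment Well→u3→u4→Ref: bottleneck 2, flow now 9.
No augmenting path remains; maximum flow = 9.
In the residual graph, reachable from Well: {Well, u2}.
Min-cut edges: Well→u1 (3), Well→u3 (2), u2→u5 (4); capacity 3 + 2 + 4 = 9.
Cut capacity 11 exceeds the max flow 9, so it is not minimum.

No — its capacity is 11, but the minimum cut has capacity 9.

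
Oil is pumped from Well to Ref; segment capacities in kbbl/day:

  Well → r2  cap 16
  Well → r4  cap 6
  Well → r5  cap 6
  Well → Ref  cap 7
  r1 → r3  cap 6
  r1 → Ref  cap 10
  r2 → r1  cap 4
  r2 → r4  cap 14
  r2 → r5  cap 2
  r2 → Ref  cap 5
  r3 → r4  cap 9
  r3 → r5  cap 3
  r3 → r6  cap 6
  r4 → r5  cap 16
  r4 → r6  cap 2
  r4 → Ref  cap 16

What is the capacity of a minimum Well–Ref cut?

29

Augment Well→Ref: bottleneck 7, flow now 7.
Augment Well→r2→Ref: bottleneck 5, flow now 12.
Augment Well→r4→Ref: bottleneck 6, flow now 18.
Augment Well→r2→r1→Ref: bottleneck 4, flow now 22.
Augment Well→r2→r4→Ref: bottleneck 7, flow now 29.
No augmenting path remains; maximum flow = 29.
By max-flow min-cut, the minimum cut capacity equals the max flow.
In the residual graph, reachable from Well: {Well, r5}.
Min-cut edges: Well→r2 (16), Well→r4 (6), Well→Ref (7); capacity 16 + 6 + 7 = 29.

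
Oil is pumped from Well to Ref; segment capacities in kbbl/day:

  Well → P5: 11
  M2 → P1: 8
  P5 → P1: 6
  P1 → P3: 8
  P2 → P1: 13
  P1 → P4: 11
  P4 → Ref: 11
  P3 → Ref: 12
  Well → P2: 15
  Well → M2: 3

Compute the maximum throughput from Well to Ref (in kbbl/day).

Augment Well→P2→P1→P3→Ref: bottleneck 8, flow now 8.
Augment Well→P2→P1→P4→Ref: bottleneck 5, flow now 13.
Augment Well→M2→P1→P4→Ref: bottleneck 3, flow now 16.
Augment Well→P5→P1→P4→Ref: bottleneck 3, flow now 19.
No augmenting path remains; maximum flow = 19.
In the residual graph, reachable from Well: {Well, P2, M2, P5, P1}.
Min-cut edges: P1→P3 (8), P1→P4 (11); capacity 8 + 11 = 19.
This cut is saturated, so no flow can exceed 19.

19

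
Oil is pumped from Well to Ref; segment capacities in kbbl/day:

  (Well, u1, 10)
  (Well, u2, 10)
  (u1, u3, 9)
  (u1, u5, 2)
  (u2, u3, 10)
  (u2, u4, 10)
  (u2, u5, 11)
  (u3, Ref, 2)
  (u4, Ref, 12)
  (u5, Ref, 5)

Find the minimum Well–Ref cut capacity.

Augment Well→u1→u3→Ref: bottleneck 2, flow now 2.
Augment Well→u1→u5→Ref: bottleneck 2, flow now 4.
Augment Well→u2→u4→Ref: bottleneck 10, flow now 14.
No augmenting path remains; maximum flow = 14.
By max-flow min-cut, the minimum cut capacity equals the max flow.
In the residual graph, reachable from Well: {Well, u1, u3}.
Min-cut edges: Well→u2 (10), u1→u5 (2), u3→Ref (2); capacity 10 + 2 + 2 = 14.

14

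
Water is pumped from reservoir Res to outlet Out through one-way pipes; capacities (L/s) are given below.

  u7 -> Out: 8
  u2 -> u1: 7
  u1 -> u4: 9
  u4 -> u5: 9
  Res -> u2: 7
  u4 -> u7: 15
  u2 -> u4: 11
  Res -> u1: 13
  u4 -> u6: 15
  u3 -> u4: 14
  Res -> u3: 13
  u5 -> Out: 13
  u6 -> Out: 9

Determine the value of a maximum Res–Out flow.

26

Augment Res→u1→u4→u5→Out: bottleneck 9, flow now 9.
Augment Res→u2→u4→u6→Out: bottleneck 7, flow now 16.
Augment Res→u3→u4→u6→Out: bottleneck 2, flow now 18.
Augment Res→u3→u4→u7→Out: bottleneck 8, flow now 26.
No augmenting path remains; maximum flow = 26.
In the residual graph, reachable from Res: {Res, u1, u2, u3, u4, u6, u7}.
Min-cut edges: u4→u5 (9), u6→Out (9), u7→Out (8); capacity 9 + 9 + 8 = 26.
This cut is saturated, so no flow can exceed 26.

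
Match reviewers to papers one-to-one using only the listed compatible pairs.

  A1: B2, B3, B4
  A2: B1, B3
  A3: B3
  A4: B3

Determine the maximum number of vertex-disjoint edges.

Unit-capacity flow: source→left, listed edges, right→sink; max matching = max flow.
Augmenting path A1→B2 (+1); matched 1.
Augmenting path A2→B1 (+1); matched 2.
Augmenting path A3→B3 (+1); matched 3.
No augmenting path remains; maximum matching = 3.
König certificate: {A1, A2, B3} is a vertex cover of size 3 (every listed pair touches it), so no matching can be larger.

3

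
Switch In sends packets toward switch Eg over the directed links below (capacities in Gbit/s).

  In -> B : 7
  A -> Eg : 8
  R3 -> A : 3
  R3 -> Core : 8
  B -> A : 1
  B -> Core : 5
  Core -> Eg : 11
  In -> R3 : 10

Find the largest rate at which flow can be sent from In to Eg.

15

Augment In→R3→Core→Eg: bottleneck 8, flow now 8.
Augment In→R3→A→Eg: bottleneck 2, flow now 10.
Augment In→B→Core→Eg: bottleneck 3, flow now 13.
Augment In→B→A→Eg: bottleneck 1, flow now 14.
Augment In→B→Core→R3→A→Eg: bottleneck 1, flow now 15. (uses reverse residual edge)
No augmenting path remains; maximum flow = 15.
In the residual graph, reachable from In: {In, R3, B, Core}.
Min-cut edges: R3→A (3), B→A (1), Core→Eg (11); capacity 3 + 1 + 11 = 15.
This cut is saturated, so no flow can exceed 15.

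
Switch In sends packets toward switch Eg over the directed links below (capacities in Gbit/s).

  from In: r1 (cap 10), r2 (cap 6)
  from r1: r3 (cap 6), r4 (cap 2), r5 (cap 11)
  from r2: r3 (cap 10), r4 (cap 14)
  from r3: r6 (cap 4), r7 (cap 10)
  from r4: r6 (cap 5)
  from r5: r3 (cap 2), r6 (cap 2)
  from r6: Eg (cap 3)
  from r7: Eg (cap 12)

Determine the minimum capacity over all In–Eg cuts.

13

Augment In→r1→r3→r6→Eg: bottleneck 3, flow now 3.
Augment In→r1→r3→r7→Eg: bottleneck 3, flow now 6.
Augment In→r2→r3→r7→Eg: bottleneck 6, flow now 12.
Augment In→r1→r5→r3→r7→Eg: bottleneck 1, flow now 13.
No augmenting path remains; maximum flow = 13.
By max-flow min-cut, the minimum cut capacity equals the max flow.
In the residual graph, reachable from In: {In, r1, r2, r3, r4, r5, r6}.
Min-cut edges: r3→r7 (10), r6→Eg (3); capacity 10 + 3 = 13.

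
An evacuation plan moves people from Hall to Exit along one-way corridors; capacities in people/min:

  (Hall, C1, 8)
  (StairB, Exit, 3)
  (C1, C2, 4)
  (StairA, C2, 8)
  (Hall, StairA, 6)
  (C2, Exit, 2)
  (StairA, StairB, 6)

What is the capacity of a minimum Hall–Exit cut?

Augment Hall→StairA→StairB→Exit: bottleneck 3, flow now 3.
Augment Hall→StairA→C2→Exit: bottleneck 2, flow now 5.
No augmenting path remains; maximum flow = 5.
By max-flow min-cut, the minimum cut capacity equals the max flow.
In the residual graph, reachable from Hall: {Hall, StairA, C1, StairB, C2}.
Min-cut edges: StairB→Exit (3), C2→Exit (2); capacity 3 + 2 = 5.

5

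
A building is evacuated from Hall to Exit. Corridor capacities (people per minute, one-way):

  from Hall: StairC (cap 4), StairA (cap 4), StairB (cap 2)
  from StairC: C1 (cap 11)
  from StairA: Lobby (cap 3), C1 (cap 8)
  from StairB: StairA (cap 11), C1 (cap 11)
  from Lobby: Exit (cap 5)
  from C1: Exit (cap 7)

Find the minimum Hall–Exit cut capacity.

10

Augment Hall→StairC→C1→Exit: bottleneck 4, flow now 4.
Augment Hall→StairA→Lobby→Exit: bottleneck 3, flow now 7.
Augment Hall→StairA→C1→Exit: bottleneck 1, flow now 8.
Augment Hall→StairB→C1→Exit: bottleneck 2, flow now 10.
No augmenting path remains; maximum flow = 10.
By max-flow min-cut, the minimum cut capacity equals the max flow.
In the residual graph, reachable from Hall: {Hall}.
Min-cut edges: Hall→StairC (4), Hall→StairA (4), Hall→StairB (2); capacity 4 + 4 + 2 = 10.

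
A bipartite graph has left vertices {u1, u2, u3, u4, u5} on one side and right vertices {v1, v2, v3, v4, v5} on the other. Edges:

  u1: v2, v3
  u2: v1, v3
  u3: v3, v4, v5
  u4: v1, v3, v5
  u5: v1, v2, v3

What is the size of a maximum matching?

5

Unit-capacity flow: source→left, listed edges, right→sink; max matching = max flow.
Augmenting path u1→v2 (+1); matched 1.
Augmenting path u2→v1 (+1); matched 2.
Augmenting path u3→v3 (+1); matched 3.
Augmenting path u4→v5 (+1); matched 4.
Augmenting path u5→v3→u3→v4 (+1); matched 5.
No augmenting path remains; maximum matching = 5.
König certificate: {u1, u2, u3, u4, u5} is a vertex cover of size 5 (every listed pair touches it), so no matching can be larger.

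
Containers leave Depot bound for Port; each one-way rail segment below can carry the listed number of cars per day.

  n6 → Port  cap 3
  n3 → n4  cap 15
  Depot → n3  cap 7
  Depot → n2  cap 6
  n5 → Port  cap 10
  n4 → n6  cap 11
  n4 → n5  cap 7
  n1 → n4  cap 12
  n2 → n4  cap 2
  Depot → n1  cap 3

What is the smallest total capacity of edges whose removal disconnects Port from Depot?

Augment Depot→n1→n4→n5→Port: bottleneck 3, flow now 3.
Augment Depot→n2→n4→n5→Port: bottleneck 2, flow now 5.
Augment Depot→n3→n4→n5→Port: bottleneck 2, flow now 7.
Augment Depot→n3→n4→n6→Port: bottleneck 3, flow now 10.
No augmenting path remains; maximum flow = 10.
By max-flow min-cut, the minimum cut capacity equals the max flow.
In the residual graph, reachable from Depot: {Depot, n1, n2, n3, n4, n6}.
Min-cut edges: n4→n5 (7), n6→Port (3); capacity 7 + 3 = 10.

10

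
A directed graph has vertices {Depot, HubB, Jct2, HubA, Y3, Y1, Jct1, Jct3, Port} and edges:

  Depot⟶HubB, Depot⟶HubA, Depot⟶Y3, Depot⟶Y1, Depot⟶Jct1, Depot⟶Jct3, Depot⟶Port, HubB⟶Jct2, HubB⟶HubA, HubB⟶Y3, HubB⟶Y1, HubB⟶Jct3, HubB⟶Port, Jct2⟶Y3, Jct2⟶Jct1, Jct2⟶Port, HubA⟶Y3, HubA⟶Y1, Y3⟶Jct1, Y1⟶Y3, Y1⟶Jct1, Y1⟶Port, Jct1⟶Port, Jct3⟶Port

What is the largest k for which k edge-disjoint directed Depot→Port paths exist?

Assign every edge capacity 1; by Menger, the answer equals the max flow.
Path Depot→Port (+1); total 1.
Path Depot→HubB→Port (+1); total 2.
Path Depot→Y1→Port (+1); total 3.
Path Depot→Jct1→Port (+1); total 4.
Path Depot→Jct3→Port (+1); total 5.
No residual Depot→Port path; max flow = 5.
Certifying cut of size 5: {Depot→HubB, Depot→Jct3, Depot→Port, Jct1→Port, Y1→Port}.

5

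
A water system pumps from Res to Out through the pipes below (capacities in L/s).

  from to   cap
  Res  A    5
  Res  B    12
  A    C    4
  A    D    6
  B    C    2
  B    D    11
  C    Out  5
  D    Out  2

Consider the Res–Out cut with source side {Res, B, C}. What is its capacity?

Edges leaving {Res, B, C}: Res→A (5), B→D (11), C→Out (5).
Cut capacity = 5 + 11 + 5 = 21.

21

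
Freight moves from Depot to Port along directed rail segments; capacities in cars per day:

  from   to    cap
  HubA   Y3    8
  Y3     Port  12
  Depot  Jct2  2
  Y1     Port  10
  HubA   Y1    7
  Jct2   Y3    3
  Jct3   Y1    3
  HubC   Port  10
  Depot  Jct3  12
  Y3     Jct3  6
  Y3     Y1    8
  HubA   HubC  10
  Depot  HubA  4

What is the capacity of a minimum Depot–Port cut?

Augment Depot→Jct3→Y1→Port: bottleneck 3, flow now 3.
Augment Depot→HubA→Y1→Port: bottleneck 4, flow now 7.
Augment Depot→Jct2→Y3→Port: bottleneck 2, flow now 9.
No augmenting path remains; maximum flow = 9.
By max-flow min-cut, the minimum cut capacity equals the max flow.
In the residual graph, reachable from Depot: {Depot, Jct3}.
Min-cut edges: Depot→HubA (4), Depot→Jct2 (2), Jct3→Y1 (3); capacity 4 + 2 + 3 = 9.

9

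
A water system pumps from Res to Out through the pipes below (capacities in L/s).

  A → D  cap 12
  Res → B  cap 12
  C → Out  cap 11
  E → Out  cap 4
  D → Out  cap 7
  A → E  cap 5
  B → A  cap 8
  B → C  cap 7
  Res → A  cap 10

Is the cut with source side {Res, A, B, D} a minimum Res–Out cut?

No — its capacity is 19, but the minimum cut has capacity 18.

Given cut capacity: 5 + 7 + 7 = 19.
Augment Res→A→D→Out: bottleneck 7, flow now 7.
Augment Res→A→E→Out: bottleneck 3, flow now 10.
Augment Res→B→C→Out: bottleneck 7, flow now 17.
Augment Res→B→A→E→Out: bottleneck 1, flow now 18.
No augmenting path remains; maximum flow = 18.
In the residual graph, reachable from Res: {Res, A, B, D, E}.
Min-cut edges: B→C (7), D→Out (7), E→Out (4); capacity 7 + 7 + 4 = 18.
Cut capacity 19 exceeds the max flow 18, so it is not minimum.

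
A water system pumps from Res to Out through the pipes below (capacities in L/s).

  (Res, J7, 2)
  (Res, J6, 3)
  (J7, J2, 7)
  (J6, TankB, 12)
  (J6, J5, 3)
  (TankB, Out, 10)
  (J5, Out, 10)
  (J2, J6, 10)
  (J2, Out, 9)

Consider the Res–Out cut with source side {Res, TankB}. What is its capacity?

15

Edges leaving {Res, TankB}: Res→J7 (2), Res→J6 (3), TankB→Out (10).
Cut capacity = 2 + 3 + 10 = 15.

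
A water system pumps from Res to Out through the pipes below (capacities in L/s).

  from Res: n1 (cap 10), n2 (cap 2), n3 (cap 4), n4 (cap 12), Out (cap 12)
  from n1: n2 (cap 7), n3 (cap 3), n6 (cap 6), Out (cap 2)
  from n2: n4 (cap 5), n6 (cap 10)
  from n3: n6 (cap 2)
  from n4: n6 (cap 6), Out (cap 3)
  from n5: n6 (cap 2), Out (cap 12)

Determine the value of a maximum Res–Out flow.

17

Augment Res→Out: bottleneck 12, flow now 12.
Augment Res→n1→Out: bottleneck 2, flow now 14.
Augment Res→n4→Out: bottleneck 3, flow now 17.
No augmenting path remains; maximum flow = 17.
In the residual graph, reachable from Res: {Res, n1, n2, n3, n4, n6}.
Min-cut edges: Res→Out (12), n1→Out (2), n4→Out (3); capacity 12 + 2 + 3 = 17.
This cut is saturated, so no flow can exceed 17.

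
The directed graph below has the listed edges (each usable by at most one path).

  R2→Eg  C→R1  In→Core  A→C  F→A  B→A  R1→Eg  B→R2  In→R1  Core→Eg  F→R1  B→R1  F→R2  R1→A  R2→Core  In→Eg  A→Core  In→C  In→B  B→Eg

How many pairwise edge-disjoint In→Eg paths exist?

Assign every edge capacity 1; by Menger, the answer equals the max flow.
Path In→Eg (+1); total 1.
Path In→B→Eg (+1); total 2.
Path In→R1→Eg (+1); total 3.
Path In→Core→Eg (+1); total 4.
No residual In→Eg path; max flow = 4.
Certifying cut of size 4: {Core→Eg, In→B, In→Eg, R1→Eg}.

4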